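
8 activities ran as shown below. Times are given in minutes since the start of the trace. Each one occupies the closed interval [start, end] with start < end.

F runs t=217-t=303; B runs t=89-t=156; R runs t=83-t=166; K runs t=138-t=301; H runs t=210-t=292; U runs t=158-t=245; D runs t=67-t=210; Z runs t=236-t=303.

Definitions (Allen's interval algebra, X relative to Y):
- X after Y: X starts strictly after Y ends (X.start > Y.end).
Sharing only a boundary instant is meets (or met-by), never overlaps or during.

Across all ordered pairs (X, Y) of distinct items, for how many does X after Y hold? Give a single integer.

9

Checking all 56 ordered pairs for relation 'after'; matching pairs in alphabetical order:
(F, B): F after B ✓
(F, D): F after D ✓
(F, R): F after R ✓
(H, B): H after B ✓
(H, R): H after R ✓
(U, B): U after B ✓
(Z, B): Z after B ✓
(Z, D): Z after D ✓
(Z, R): Z after R ✓
Count: 9.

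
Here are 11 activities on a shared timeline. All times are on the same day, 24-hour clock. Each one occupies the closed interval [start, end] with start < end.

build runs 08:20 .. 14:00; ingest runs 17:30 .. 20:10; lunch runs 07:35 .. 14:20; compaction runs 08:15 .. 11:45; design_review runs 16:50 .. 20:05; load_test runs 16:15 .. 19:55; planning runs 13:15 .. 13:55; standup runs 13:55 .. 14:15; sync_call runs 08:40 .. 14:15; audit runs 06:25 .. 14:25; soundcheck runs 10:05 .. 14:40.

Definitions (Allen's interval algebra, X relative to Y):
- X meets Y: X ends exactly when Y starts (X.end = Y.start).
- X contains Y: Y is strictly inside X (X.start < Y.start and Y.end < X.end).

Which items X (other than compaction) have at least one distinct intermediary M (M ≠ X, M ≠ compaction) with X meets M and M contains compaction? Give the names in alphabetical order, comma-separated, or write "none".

none

Target compaction = [08:15, 11:45].
Intermediaries M with M contains compaction: audit, lunch.
Via audit — items with X meets audit: none.
Via lunch — items with X meets lunch: none.
Union: none.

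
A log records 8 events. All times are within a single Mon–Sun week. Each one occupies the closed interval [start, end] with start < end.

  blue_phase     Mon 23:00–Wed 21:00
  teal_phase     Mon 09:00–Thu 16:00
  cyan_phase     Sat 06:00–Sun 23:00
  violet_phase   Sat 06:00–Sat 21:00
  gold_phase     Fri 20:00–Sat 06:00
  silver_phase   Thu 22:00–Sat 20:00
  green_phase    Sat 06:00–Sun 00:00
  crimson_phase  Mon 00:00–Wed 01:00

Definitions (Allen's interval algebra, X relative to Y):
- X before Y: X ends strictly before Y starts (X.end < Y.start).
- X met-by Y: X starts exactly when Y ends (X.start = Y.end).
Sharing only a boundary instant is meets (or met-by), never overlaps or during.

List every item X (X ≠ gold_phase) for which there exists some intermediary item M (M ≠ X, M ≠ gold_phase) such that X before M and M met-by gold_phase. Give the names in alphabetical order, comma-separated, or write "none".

blue_phase, crimson_phase, teal_phase

Target gold_phase = [Fri 20:00, Sat 06:00].
Intermediaries M with M met-by gold_phase: cyan_phase, green_phase, violet_phase.
Via cyan_phase — items with X before cyan_phase: blue_phase, crimson_phase, teal_phase.
Via green_phase — items with X before green_phase: blue_phase, crimson_phase, teal_phase.
Via violet_phase — items with X before violet_phase: blue_phase, crimson_phase, teal_phase.
Union: blue_phase, crimson_phase, teal_phase.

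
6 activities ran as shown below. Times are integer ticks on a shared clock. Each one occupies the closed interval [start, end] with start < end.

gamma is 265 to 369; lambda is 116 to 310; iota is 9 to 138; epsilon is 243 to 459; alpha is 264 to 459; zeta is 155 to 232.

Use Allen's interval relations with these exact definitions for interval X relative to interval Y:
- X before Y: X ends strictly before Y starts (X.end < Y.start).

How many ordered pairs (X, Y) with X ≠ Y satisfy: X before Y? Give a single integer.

7

Checking all 30 ordered pairs for relation 'before'; matching pairs in alphabetical order:
(iota, alpha): iota before alpha ✓
(iota, epsilon): iota before epsilon ✓
(iota, gamma): iota before gamma ✓
(iota, zeta): iota before zeta ✓
(zeta, alpha): zeta before alpha ✓
(zeta, epsilon): zeta before epsilon ✓
(zeta, gamma): zeta before gamma ✓
Count: 7.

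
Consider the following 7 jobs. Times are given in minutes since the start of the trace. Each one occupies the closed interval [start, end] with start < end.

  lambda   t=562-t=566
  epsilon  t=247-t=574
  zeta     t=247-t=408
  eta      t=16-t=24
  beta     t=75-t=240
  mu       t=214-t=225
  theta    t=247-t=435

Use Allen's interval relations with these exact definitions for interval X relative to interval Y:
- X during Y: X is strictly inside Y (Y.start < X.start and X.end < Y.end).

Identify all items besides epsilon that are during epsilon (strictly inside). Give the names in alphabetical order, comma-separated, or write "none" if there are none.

lambda

Target epsilon = [t=247, t=574].
beta [t=75, t=240] → before → no.
eta [t=16, t=24] → before → no.
lambda [t=562, t=566] → during → yes.
mu [t=214, t=225] → before → no.
theta [t=247, t=435] → starts → no.
zeta [t=247, t=408] → starts → no.
Result: lambda.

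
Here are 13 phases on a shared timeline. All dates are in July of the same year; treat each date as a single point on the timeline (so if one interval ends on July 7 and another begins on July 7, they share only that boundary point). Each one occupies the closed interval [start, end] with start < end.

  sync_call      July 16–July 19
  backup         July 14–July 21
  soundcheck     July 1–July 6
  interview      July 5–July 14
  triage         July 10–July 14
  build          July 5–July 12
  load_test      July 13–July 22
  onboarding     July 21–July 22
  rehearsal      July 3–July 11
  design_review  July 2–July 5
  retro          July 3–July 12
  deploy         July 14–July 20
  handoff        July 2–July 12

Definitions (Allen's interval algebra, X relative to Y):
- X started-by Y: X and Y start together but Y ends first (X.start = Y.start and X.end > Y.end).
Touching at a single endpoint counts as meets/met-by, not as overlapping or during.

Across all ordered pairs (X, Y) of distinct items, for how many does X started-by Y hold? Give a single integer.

Checking all 156 ordered pairs for relation 'started-by'; matching pairs in alphabetical order:
(backup, deploy): backup started-by deploy ✓
(handoff, design_review): handoff started-by design_review ✓
(interview, build): interview started-by build ✓
(retro, rehearsal): retro started-by rehearsal ✓
Count: 4.

4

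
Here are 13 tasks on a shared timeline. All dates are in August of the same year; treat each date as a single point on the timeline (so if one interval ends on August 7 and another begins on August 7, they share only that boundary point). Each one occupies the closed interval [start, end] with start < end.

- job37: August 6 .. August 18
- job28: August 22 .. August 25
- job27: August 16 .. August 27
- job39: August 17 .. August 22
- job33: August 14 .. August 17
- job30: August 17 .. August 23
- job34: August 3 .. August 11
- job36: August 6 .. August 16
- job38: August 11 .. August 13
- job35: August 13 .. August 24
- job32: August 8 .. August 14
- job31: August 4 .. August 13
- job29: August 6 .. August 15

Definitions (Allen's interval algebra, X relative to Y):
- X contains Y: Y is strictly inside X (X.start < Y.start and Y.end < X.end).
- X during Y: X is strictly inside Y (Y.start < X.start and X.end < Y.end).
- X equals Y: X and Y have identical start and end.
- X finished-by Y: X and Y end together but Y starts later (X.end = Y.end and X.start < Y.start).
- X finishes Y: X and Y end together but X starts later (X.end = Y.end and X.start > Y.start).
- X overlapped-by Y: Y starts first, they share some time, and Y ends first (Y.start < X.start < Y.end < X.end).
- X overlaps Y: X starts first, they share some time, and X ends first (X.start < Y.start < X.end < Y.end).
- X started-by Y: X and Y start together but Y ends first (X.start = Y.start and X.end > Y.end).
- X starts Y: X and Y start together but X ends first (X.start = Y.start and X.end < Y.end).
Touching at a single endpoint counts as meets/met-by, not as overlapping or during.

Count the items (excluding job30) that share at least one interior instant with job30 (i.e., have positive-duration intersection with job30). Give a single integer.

5

Target job30 = [August 17, August 23].
job27 [August 16, August 27] → contains → counts.
job28 [August 22, August 25] → overlapped-by → counts.
job29 [August 6, August 15] → before → no.
job31 [August 4, August 13] → before → no.
job32 [August 8, August 14] → before → no.
job33 [August 14, August 17] → meets → no.
job34 [August 3, August 11] → before → no.
job35 [August 13, August 24] → contains → counts.
job36 [August 6, August 16] → before → no.
job37 [August 6, August 18] → overlaps → counts.
job38 [August 11, August 13] → before → no.
job39 [August 17, August 22] → starts → counts.
Total: 5.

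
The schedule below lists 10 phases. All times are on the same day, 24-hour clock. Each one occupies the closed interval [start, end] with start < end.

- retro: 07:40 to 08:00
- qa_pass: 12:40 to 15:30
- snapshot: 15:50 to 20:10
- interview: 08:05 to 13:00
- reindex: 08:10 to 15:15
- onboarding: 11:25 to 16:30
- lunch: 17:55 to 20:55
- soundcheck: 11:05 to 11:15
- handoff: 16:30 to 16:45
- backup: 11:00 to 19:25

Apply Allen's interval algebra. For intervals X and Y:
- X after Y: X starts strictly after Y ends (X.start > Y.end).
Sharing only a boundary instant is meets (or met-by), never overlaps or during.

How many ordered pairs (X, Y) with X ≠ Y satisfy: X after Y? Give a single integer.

25

Checking all 90 ordered pairs for relation 'after'; matching pairs in alphabetical order:
(backup, retro): backup after retro ✓
(handoff, interview): handoff after interview ✓
(handoff, qa_pass): handoff after qa_pass ✓
(handoff, reindex): handoff after reindex ✓
(handoff, retro): handoff after retro ✓
(handoff, soundcheck): handoff after soundcheck ✓
(interview, retro): interview after retro ✓
(lunch, handoff): lunch after handoff ✓
(lunch, interview): lunch after interview ✓
(lunch, onboarding): lunch after onboarding ✓
(lunch, qa_pass): lunch after qa_pass ✓
(lunch, reindex): lunch after reindex ✓
(lunch, retro): lunch after retro ✓
(lunch, soundcheck): lunch after soundcheck ✓
(onboarding, retro): onboarding after retro ✓
(onboarding, soundcheck): onboarding after soundcheck ✓
(qa_pass, retro): qa_pass after retro ✓
(qa_pass, soundcheck): qa_pass after soundcheck ✓
(reindex, retro): reindex after retro ✓
(snapshot, interview): snapshot after interview ✓
(snapshot, qa_pass): snapshot after qa_pass ✓
(snapshot, reindex): snapshot after reindex ✓
(snapshot, retro): snapshot after retro ✓
(snapshot, soundcheck): snapshot after soundcheck ✓
... plus 1 further pairs not listed.
Count: 25.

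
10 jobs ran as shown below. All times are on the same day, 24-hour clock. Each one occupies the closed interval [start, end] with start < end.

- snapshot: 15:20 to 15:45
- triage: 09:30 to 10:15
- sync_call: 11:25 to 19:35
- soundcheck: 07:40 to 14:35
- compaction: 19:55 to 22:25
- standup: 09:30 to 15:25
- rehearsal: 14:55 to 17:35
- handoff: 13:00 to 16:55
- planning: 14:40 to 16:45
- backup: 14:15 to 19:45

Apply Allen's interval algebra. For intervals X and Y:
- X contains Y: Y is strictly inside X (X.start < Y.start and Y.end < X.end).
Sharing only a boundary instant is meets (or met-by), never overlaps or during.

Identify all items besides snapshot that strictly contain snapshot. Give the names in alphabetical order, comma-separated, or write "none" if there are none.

Target snapshot = [15:20, 15:45].
backup [14:15, 19:45] → contains → yes.
compaction [19:55, 22:25] → after → no.
handoff [13:00, 16:55] → contains → yes.
planning [14:40, 16:45] → contains → yes.
rehearsal [14:55, 17:35] → contains → yes.
soundcheck [07:40, 14:35] → before → no.
standup [09:30, 15:25] → overlaps → no.
sync_call [11:25, 19:35] → contains → yes.
triage [09:30, 10:15] → before → no.
Result: backup, handoff, planning, rehearsal, sync_call.

backup, handoff, planning, rehearsal, sync_call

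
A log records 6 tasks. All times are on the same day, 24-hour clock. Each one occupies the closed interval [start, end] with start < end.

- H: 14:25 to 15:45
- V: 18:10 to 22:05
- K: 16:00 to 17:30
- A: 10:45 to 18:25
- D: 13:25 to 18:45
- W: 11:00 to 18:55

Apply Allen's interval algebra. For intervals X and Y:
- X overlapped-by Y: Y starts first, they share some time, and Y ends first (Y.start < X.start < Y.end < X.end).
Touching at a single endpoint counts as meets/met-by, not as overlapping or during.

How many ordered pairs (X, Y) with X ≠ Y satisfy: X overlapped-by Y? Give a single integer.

5

Checking all 30 ordered pairs for relation 'overlapped-by'; matching pairs in alphabetical order:
(D, A): D overlapped-by A ✓
(V, A): V overlapped-by A ✓
(V, D): V overlapped-by D ✓
(V, W): V overlapped-by W ✓
(W, A): W overlapped-by A ✓
Count: 5.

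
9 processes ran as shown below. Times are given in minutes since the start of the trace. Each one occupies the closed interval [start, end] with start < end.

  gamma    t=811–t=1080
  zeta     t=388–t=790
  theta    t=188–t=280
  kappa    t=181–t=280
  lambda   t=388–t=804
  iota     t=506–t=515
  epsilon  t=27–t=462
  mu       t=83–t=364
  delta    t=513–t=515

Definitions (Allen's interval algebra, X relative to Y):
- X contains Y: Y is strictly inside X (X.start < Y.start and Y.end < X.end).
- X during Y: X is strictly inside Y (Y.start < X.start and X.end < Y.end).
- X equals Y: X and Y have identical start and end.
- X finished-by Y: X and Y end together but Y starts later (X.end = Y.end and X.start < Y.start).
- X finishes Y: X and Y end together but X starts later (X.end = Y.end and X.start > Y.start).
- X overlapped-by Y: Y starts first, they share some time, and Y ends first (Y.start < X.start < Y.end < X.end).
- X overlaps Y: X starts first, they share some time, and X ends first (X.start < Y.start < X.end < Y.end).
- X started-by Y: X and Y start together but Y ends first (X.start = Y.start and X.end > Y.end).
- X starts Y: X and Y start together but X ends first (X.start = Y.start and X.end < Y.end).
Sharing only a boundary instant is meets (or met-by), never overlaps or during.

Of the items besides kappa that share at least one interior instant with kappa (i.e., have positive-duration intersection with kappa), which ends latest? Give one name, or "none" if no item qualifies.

Target kappa = [t=181, t=280].
delta [t=513, t=515] → after → excluded.
epsilon [t=27, t=462] → contains → candidate.
gamma [t=811, t=1080] → after → excluded.
iota [t=506, t=515] → after → excluded.
lambda [t=388, t=804] → after → excluded.
mu [t=83, t=364] → contains → candidate.
theta [t=188, t=280] → finishes → candidate.
zeta [t=388, t=790] → after → excluded.
Among candidates, latest end is t=462 → epsilon.

epsilon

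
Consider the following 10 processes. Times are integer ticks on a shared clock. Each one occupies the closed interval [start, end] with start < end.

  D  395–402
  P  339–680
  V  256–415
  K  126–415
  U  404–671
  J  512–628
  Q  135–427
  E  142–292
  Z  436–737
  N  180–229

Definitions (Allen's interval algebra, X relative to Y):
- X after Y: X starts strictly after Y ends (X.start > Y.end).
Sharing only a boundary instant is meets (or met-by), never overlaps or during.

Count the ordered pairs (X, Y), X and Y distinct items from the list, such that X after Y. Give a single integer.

Checking all 90 ordered pairs for relation 'after'; matching pairs in alphabetical order:
(D, E): D after E ✓
(D, N): D after N ✓
(J, D): J after D ✓
(J, E): J after E ✓
(J, K): J after K ✓
(J, N): J after N ✓
(J, Q): J after Q ✓
(J, V): J after V ✓
(P, E): P after E ✓
(P, N): P after N ✓
(U, D): U after D ✓
(U, E): U after E ✓
(U, N): U after N ✓
(V, N): V after N ✓
(Z, D): Z after D ✓
(Z, E): Z after E ✓
(Z, K): Z after K ✓
(Z, N): Z after N ✓
(Z, Q): Z after Q ✓
(Z, V): Z after V ✓
Count: 20.

20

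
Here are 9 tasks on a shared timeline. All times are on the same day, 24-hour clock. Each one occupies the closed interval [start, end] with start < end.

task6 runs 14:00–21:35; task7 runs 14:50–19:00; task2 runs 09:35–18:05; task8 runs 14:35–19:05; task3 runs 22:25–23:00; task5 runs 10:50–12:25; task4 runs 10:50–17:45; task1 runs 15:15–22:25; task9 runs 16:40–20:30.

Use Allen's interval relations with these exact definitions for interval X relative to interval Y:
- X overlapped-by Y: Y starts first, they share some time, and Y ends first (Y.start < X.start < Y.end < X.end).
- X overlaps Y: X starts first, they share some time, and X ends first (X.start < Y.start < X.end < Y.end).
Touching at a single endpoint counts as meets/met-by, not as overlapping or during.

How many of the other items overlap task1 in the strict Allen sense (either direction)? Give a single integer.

5

Target task1 = [15:15, 22:25].
task2 [09:35, 18:05] → overlaps → counts.
task3 [22:25, 23:00] → met-by → no.
task4 [10:50, 17:45] → overlaps → counts.
task5 [10:50, 12:25] → before → no.
task6 [14:00, 21:35] → overlaps → counts.
task7 [14:50, 19:00] → overlaps → counts.
task8 [14:35, 19:05] → overlaps → counts.
task9 [16:40, 20:30] → during → no.
Total: 5.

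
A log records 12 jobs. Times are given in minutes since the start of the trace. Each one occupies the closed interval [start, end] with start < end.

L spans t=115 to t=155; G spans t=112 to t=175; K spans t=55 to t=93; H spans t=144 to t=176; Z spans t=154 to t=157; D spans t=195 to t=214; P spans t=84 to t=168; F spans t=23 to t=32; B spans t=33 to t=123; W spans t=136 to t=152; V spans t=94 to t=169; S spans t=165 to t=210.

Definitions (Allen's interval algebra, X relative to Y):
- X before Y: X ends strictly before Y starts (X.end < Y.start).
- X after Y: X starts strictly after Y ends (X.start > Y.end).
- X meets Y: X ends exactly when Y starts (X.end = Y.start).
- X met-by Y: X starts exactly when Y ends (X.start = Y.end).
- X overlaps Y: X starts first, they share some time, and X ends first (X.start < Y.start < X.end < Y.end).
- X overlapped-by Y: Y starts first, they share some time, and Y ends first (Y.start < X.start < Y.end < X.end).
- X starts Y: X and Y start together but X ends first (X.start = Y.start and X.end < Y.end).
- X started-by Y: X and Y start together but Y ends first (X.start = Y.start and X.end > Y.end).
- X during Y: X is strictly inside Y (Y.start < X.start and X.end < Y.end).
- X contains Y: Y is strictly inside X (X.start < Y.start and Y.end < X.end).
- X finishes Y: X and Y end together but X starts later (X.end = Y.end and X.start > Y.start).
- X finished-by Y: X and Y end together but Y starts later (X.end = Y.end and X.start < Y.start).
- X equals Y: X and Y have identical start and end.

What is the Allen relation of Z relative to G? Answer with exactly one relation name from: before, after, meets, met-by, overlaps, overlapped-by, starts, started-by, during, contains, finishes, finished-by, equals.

Z = [t=154, t=157]; G = [t=112, t=175].
Compare endpoints: Z.start > G.start, Z.start < G.end, Z.end > G.start, Z.end < G.end.
That pattern is 'during'.

during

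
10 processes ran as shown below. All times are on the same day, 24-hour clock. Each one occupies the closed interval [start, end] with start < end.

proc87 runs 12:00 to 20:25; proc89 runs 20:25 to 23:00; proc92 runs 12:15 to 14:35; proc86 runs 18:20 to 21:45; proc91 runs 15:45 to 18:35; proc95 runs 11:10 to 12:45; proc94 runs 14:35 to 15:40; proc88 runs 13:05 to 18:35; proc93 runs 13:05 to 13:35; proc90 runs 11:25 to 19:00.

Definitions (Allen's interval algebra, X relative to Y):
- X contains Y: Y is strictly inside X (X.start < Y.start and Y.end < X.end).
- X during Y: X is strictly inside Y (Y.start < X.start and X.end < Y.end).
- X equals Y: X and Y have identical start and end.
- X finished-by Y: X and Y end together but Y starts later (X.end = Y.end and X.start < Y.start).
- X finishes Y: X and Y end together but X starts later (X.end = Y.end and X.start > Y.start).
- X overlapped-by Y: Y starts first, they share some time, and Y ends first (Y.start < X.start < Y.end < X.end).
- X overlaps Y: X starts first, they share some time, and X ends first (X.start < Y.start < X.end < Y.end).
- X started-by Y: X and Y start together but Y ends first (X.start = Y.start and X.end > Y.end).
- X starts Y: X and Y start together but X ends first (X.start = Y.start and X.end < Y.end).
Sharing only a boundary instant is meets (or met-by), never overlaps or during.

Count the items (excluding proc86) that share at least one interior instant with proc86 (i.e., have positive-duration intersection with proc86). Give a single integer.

5

Target proc86 = [18:20, 21:45].
proc87 [12:00, 20:25] → overlaps → counts.
proc88 [13:05, 18:35] → overlaps → counts.
proc89 [20:25, 23:00] → overlapped-by → counts.
proc90 [11:25, 19:00] → overlaps → counts.
proc91 [15:45, 18:35] → overlaps → counts.
proc92 [12:15, 14:35] → before → no.
proc93 [13:05, 13:35] → before → no.
proc94 [14:35, 15:40] → before → no.
proc95 [11:10, 12:45] → before → no.
Total: 5.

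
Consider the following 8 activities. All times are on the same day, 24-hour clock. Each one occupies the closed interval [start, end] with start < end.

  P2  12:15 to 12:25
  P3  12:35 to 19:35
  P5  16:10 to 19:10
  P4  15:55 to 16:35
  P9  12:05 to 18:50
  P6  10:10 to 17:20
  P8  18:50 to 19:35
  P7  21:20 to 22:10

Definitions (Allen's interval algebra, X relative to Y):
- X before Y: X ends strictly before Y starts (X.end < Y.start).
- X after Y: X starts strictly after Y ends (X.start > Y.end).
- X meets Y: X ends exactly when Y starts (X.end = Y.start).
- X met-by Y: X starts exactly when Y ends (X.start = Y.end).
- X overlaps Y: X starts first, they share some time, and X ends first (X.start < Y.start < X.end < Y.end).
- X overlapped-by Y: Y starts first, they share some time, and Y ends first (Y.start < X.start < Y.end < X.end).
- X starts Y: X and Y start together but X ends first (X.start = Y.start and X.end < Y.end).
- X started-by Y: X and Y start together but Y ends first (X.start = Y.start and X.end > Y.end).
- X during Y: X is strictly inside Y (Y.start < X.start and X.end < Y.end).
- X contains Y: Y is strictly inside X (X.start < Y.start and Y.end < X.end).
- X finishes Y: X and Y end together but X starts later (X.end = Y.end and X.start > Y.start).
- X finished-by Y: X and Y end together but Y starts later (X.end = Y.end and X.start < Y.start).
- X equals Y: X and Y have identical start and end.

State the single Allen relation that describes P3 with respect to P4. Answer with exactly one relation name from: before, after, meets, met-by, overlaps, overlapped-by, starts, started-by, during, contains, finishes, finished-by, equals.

contains

P3 = [12:35, 19:35]; P4 = [15:55, 16:35].
Compare endpoints: P3.start < P4.start, P3.start < P4.end, P3.end > P4.start, P3.end > P4.end.
That pattern is 'contains'.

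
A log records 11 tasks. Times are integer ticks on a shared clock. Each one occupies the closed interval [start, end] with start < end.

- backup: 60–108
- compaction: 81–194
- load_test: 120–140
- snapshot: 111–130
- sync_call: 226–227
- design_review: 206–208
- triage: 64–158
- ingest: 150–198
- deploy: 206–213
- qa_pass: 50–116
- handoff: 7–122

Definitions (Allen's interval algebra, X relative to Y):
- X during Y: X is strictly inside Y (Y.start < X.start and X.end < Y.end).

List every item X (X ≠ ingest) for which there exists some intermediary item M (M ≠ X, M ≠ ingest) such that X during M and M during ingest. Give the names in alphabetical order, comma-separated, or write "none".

Target ingest = [150, 198].
Intermediaries M with M during ingest: none.
Union: none.

none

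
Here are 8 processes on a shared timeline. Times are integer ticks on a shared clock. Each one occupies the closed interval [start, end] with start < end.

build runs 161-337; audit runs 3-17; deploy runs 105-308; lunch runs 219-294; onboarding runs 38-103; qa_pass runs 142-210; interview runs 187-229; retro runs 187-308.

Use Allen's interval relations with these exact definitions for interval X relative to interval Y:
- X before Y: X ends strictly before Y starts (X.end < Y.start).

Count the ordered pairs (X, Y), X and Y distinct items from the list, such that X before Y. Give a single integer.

Checking all 56 ordered pairs for relation 'before'; matching pairs in alphabetical order:
(audit, build): audit before build ✓
(audit, deploy): audit before deploy ✓
(audit, interview): audit before interview ✓
(audit, lunch): audit before lunch ✓
(audit, onboarding): audit before onboarding ✓
(audit, qa_pass): audit before qa_pass ✓
(audit, retro): audit before retro ✓
(onboarding, build): onboarding before build ✓
(onboarding, deploy): onboarding before deploy ✓
(onboarding, interview): onboarding before interview ✓
(onboarding, lunch): onboarding before lunch ✓
(onboarding, qa_pass): onboarding before qa_pass ✓
(onboarding, retro): onboarding before retro ✓
(qa_pass, lunch): qa_pass before lunch ✓
Count: 14.

14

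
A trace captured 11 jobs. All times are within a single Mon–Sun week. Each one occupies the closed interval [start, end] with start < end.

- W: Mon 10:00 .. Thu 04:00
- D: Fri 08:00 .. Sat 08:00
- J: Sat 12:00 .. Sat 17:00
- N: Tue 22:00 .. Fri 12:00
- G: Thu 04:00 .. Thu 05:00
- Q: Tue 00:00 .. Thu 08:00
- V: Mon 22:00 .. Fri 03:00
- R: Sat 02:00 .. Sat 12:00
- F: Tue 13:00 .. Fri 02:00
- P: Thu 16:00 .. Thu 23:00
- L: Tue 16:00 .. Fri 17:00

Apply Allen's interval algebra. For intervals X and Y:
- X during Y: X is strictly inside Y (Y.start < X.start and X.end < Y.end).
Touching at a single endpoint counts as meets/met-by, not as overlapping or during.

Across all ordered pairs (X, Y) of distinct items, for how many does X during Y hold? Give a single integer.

Checking all 110 ordered pairs for relation 'during'; matching pairs in alphabetical order:
(F, V): F during V ✓
(G, F): G during F ✓
(G, L): G during L ✓
(G, N): G during N ✓
(G, Q): G during Q ✓
(G, V): G during V ✓
(N, L): N during L ✓
(P, F): P during F ✓
(P, L): P during L ✓
(P, N): P during N ✓
(P, V): P during V ✓
(Q, V): Q during V ✓
Count: 12.

12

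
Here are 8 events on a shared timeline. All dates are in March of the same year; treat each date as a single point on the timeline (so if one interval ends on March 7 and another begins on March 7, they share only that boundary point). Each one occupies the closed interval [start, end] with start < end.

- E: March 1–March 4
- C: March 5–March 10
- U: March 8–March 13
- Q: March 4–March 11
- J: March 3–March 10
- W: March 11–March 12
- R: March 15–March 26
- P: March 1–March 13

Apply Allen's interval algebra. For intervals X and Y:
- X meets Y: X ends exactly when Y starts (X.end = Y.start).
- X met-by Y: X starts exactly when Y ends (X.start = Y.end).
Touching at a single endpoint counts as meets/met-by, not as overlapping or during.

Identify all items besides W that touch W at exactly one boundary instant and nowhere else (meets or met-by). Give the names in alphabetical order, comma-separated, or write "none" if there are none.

Q

Target W = [March 11, March 12].
C [March 5, March 10] → before → no.
E [March 1, March 4] → before → no.
J [March 3, March 10] → before → no.
P [March 1, March 13] → contains → no.
Q [March 4, March 11] → meets → yes.
R [March 15, March 26] → after → no.
U [March 8, March 13] → contains → no.
Result: Q.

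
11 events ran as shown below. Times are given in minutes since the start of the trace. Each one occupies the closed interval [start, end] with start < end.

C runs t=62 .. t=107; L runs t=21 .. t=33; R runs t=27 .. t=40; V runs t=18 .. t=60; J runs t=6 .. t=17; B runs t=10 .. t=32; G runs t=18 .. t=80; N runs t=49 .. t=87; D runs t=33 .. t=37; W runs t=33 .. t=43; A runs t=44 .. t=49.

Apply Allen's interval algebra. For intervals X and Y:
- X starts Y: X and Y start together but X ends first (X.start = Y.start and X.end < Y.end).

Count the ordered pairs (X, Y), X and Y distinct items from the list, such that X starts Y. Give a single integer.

2

Checking all 110 ordered pairs for relation 'starts'; matching pairs in alphabetical order:
(D, W): D starts W ✓
(V, G): V starts G ✓
Count: 2.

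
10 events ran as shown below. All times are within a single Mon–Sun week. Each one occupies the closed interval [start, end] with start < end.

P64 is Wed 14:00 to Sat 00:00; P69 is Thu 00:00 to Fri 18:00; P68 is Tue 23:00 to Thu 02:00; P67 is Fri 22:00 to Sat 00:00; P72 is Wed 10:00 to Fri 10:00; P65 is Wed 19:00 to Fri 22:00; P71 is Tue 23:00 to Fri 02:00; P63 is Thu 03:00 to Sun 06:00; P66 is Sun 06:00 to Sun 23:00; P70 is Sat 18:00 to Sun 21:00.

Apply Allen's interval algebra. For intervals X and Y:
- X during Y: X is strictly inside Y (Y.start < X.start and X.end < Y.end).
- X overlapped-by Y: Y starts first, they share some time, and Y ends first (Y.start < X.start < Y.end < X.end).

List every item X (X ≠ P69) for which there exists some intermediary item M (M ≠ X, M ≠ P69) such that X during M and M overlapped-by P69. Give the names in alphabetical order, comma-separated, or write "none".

P67

Target P69 = [Thu 00:00, Fri 18:00].
Intermediaries M with M overlapped-by P69: P63.
Via P63 — items with X during P63: P67.
Union: P67.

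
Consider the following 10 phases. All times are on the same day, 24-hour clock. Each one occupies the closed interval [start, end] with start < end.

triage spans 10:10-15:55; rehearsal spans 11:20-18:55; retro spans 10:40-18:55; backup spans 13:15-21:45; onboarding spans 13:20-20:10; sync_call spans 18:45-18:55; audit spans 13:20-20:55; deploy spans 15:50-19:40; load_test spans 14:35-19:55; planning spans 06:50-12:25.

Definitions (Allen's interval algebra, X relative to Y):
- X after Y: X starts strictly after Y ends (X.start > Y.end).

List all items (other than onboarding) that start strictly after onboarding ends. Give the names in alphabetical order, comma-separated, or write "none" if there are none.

none

Target onboarding = [13:20, 20:10].
audit [13:20, 20:55] → started-by → no.
backup [13:15, 21:45] → contains → no.
deploy [15:50, 19:40] → during → no.
load_test [14:35, 19:55] → during → no.
planning [06:50, 12:25] → before → no.
rehearsal [11:20, 18:55] → overlaps → no.
retro [10:40, 18:55] → overlaps → no.
sync_call [18:45, 18:55] → during → no.
triage [10:10, 15:55] → overlaps → no.
Result: none.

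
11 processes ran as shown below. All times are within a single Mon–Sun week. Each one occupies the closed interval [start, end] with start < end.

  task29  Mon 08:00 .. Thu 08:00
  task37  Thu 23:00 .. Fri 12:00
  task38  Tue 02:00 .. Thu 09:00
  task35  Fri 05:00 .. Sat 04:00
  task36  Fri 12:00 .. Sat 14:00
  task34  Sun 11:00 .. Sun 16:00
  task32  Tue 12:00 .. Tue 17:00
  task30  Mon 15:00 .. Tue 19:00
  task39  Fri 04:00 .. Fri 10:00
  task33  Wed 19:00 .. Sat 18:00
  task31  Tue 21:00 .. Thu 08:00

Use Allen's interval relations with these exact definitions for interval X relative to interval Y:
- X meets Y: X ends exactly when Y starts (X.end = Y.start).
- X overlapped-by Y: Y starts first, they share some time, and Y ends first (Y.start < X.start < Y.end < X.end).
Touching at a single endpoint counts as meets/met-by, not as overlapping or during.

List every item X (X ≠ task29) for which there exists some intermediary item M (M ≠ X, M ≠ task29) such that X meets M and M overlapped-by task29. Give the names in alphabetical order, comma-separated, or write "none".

none

Target task29 = [Mon 08:00, Thu 08:00].
Intermediaries M with M overlapped-by task29: task33, task38.
Via task33 — items with X meets task33: none.
Via task38 — items with X meets task38: none.
Union: none.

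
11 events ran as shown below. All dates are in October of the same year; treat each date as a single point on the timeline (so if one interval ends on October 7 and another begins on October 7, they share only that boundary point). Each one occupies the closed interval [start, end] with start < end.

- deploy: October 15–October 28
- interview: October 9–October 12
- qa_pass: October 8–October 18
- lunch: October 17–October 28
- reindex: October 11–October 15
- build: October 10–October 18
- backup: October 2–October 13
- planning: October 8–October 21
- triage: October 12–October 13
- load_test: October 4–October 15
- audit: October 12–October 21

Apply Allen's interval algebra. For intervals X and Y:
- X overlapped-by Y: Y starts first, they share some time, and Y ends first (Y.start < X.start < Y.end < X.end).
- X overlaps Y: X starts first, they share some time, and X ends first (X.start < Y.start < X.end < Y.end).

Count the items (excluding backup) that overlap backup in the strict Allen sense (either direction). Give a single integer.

Target backup = [October 2, October 13].
audit [October 12, October 21] → overlapped-by → counts.
build [October 10, October 18] → overlapped-by → counts.
deploy [October 15, October 28] → after → no.
interview [October 9, October 12] → during → no.
load_test [October 4, October 15] → overlapped-by → counts.
lunch [October 17, October 28] → after → no.
planning [October 8, October 21] → overlapped-by → counts.
qa_pass [October 8, October 18] → overlapped-by → counts.
reindex [October 11, October 15] → overlapped-by → counts.
triage [October 12, October 13] → finishes → no.
Total: 6.

6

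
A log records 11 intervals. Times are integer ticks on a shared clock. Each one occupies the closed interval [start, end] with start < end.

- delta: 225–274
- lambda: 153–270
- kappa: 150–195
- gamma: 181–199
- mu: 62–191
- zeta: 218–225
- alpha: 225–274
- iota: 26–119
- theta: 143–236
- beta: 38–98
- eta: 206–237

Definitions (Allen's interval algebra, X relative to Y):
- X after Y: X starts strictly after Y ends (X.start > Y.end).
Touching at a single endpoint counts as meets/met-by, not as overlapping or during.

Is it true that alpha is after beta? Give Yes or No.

alpha = [225, 274], beta = [38, 98].
Actual relation of alpha to beta: after.
Asked whether 'after' holds → Yes.

Yes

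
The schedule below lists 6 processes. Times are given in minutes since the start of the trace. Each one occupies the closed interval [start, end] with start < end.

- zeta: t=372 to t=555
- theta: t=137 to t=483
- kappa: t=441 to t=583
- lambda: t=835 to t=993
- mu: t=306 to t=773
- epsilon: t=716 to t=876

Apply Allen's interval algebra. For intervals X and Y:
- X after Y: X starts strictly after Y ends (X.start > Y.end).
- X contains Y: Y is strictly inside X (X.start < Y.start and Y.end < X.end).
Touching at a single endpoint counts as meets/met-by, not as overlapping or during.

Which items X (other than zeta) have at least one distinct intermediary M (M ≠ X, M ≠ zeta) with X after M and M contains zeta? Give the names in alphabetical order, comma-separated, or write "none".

Target zeta = [t=372, t=555].
Intermediaries M with M contains zeta: mu.
Via mu — items with X after mu: lambda.
Union: lambda.

lambda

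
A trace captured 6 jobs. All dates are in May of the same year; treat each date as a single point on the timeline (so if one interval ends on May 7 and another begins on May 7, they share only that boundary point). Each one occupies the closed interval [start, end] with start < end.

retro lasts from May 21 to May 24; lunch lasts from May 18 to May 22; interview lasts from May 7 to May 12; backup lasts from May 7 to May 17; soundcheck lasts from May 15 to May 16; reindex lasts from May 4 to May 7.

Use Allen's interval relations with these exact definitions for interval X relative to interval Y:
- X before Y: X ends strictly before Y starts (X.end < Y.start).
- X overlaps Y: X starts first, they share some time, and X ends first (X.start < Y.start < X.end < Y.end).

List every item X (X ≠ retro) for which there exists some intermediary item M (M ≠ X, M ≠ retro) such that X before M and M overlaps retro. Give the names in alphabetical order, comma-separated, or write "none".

backup, interview, reindex, soundcheck

Target retro = [May 21, May 24].
Intermediaries M with M overlaps retro: lunch.
Via lunch — items with X before lunch: backup, interview, reindex, soundcheck.
Union: backup, interview, reindex, soundcheck.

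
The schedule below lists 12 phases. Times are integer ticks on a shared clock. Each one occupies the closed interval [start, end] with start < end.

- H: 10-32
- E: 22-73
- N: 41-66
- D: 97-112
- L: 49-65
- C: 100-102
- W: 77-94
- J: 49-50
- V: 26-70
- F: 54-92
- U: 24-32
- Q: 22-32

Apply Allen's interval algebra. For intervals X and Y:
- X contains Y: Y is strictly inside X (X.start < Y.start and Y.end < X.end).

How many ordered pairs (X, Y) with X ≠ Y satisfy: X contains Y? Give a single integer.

Checking all 132 ordered pairs for relation 'contains'; matching pairs in alphabetical order:
(D, C): D contains C ✓
(E, J): E contains J ✓
(E, L): E contains L ✓
(E, N): E contains N ✓
(E, U): E contains U ✓
(E, V): E contains V ✓
(N, J): N contains J ✓
(N, L): N contains L ✓
(V, J): V contains J ✓
(V, L): V contains L ✓
(V, N): V contains N ✓
Count: 11.

11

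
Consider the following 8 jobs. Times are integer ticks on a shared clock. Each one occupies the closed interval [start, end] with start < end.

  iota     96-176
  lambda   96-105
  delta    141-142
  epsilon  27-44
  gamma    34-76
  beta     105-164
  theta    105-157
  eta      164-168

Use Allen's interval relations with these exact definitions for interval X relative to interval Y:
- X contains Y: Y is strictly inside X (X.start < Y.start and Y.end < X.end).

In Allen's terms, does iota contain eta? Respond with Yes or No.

Yes

iota = [96, 176], eta = [164, 168].
Actual relation of iota to eta: contains.
Asked whether 'contains' holds → Yes.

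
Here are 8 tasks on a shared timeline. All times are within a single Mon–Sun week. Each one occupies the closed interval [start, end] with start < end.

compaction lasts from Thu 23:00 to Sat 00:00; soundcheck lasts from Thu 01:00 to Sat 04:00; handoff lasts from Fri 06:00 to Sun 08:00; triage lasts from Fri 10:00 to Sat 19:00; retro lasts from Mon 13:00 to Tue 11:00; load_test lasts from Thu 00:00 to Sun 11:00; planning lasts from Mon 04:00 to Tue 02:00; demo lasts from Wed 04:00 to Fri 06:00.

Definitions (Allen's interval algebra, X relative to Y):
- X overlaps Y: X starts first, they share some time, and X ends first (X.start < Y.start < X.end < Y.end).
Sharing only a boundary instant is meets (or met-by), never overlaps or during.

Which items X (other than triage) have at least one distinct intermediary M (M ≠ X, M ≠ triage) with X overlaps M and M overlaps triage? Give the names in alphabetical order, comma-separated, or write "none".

Target triage = [Fri 10:00, Sat 19:00].
Intermediaries M with M overlaps triage: compaction, soundcheck.
Via compaction — items with X overlaps compaction: demo.
Via soundcheck — items with X overlaps soundcheck: demo.
Union: demo.

demo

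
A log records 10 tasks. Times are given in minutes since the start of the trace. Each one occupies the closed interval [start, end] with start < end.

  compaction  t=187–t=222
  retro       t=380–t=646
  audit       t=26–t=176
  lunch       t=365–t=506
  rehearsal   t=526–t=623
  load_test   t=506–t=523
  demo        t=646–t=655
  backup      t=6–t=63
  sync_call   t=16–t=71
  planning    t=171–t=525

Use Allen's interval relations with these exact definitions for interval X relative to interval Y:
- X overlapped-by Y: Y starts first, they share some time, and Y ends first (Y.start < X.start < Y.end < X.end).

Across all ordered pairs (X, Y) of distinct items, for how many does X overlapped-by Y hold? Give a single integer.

6

Checking all 90 ordered pairs for relation 'overlapped-by'; matching pairs in alphabetical order:
(audit, backup): audit overlapped-by backup ✓
(audit, sync_call): audit overlapped-by sync_call ✓
(planning, audit): planning overlapped-by audit ✓
(retro, lunch): retro overlapped-by lunch ✓
(retro, planning): retro overlapped-by planning ✓
(sync_call, backup): sync_call overlapped-by backup ✓
Count: 6.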